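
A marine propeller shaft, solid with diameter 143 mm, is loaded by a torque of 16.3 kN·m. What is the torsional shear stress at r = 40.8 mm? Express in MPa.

16.2 MPa

J = πd⁴/32 = π(0.143)⁴/32 = 4.105×10^-5 m⁴.
Shear stress varies linearly with radius: τ = T·r/J = 16300 × 0.0408 / 4.105×10^-5 = 1.620×10^7 Pa.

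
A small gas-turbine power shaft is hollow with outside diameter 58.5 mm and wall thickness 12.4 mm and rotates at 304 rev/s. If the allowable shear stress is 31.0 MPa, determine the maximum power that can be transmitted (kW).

J = π(d_o⁴ − d_i⁴)/32 = π(0.0585⁴ − 0.0337⁴)/32 = 1.023×10^-6 m⁴.
T_max = τ_allow·J/r = 3.10×10^7 × 1.023×10^-6 / 0.0293 = 1084 N·m.
ω = 2π·304 = 1910 rad/s, so P_max = T_max·ω = 2.071×10^6 W.

2070 kW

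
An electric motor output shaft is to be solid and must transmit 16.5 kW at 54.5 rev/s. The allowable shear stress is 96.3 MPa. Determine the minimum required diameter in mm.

ω = 2π·54.5 = 342.4 rad/s, so T = P/ω = 16.5×10³ / 342.4 = 48.18 N·m.
For a solid shaft τ_max = 16T/(πd³), so d = (16T/(π τ_allow))^(1/3) = (16·48.18/(π·9.63×10^7))^(1/3) = 0.01366 m.

13.7 mm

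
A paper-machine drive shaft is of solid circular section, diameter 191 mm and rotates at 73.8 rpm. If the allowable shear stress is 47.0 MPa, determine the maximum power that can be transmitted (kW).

497 kW

J = πd⁴/32 = π(0.191)⁴/32 = 1.307×10^-4 m⁴.
T_max = τ_allow·J/r = 4.70×10^7 × 1.307×10^-4 / 0.0955 = 64300 N·m.
ω = 2π·73.8/60 = 7.728 rad/s, so P_max = T_max·ω = 4.970×10^5 W.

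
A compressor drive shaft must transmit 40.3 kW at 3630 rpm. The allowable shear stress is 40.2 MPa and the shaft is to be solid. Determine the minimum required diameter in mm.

23.8 mm

ω = 2π·3630/60 = 380.1 rad/s, so T = P/ω = 40.3×10³ / 380.1 = 106.0 N·m.
For a solid shaft τ_max = 16T/(πd³), so d = (16T/(π τ_allow))^(1/3) = (16·106.0/(π·4.02×10^7))^(1/3) = 0.02377 m.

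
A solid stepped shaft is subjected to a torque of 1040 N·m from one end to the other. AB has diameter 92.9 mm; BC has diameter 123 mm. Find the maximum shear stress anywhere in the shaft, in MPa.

6.61 MPa

Under the same torque, τ_max = 16T/(πd³) is largest where d is smallest — segment AB (d = 92.9 mm).
τ_max = 16·1040/(π·(0.0929)³) = 6.606×10^6 Pa.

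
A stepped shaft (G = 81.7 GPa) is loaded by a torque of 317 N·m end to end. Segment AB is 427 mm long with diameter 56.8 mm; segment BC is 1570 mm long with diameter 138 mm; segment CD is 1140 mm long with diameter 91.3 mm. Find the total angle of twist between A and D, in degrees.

J_AB = π(0.0568)⁴/32 = 1.02×10^-6 m⁴; J_BC = π(0.138)⁴/32 = 3.56×10^-5 m⁴; J_CD = π(0.0913)⁴/32 = 6.82×10^-6 m⁴.
θ = (T/G)·Σ L_i/J_i = (317.0/81.7×10⁹)·(0.427/1.02×10^-6 + 1.57/3.56×10^-5 + 1.14/6.82×10^-6) = 2.441×10^-3 rad.

0.140°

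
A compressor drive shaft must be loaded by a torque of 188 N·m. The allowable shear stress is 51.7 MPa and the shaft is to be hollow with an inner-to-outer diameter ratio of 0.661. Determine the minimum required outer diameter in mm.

28.4 mm

For a hollow shaft with d_i/d_o = 0.661: τ_max = 16T/(π d_o³ (1−k⁴)), so d_o = [16T/(π τ_allow (1−k⁴))]^(1/3) = [16·188.0/(π·5.17×10^7·0.8091)]^(1/3) = 0.02839 m.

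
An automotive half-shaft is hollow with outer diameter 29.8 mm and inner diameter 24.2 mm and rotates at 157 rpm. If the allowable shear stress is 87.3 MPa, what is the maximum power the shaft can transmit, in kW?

4.21 kW

J = π(d_o⁴ − d_i⁴)/32 = π(0.0298⁴ − 0.0242⁴)/32 = 4.375×10^-8 m⁴.
T_max = τ_allow·J/r = 8.73×10^7 × 4.375×10^-8 / 0.0149 = 256.3 N·m.
ω = 2π·157/60 = 16.44 rad/s, so P_max = T_max·ω = 4214 W.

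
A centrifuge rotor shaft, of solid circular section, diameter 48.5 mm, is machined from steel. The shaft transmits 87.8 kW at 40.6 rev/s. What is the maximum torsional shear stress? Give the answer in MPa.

ω = 2π·40.6 = 255.1 rad/s, so T = P/ω = 87.8×10³ / 255.1 = 344.2 N·m.
J = πd⁴/32 = π(0.0485)⁴/32 = 5.432×10^-7 m⁴.
τ_max = T·r/J = 344.2 × 0.0243 / 5.432×10^-7 = 1.537×10^7 Pa.

15.4 MPa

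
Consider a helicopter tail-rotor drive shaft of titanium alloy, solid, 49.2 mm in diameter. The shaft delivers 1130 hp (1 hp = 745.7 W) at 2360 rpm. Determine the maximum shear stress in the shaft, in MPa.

ω = 2π·2360/60 = 247.1 rad/s, so T = P/ω = 1130×745.7 / 247.1 = 3410 N·m.
J = πd⁴/32 = π(0.0492)⁴/32 = 5.753×10^-7 m⁴.
τ_max = T·r/J = 3410 × 0.0246 / 5.753×10^-7 = 1.458×10^8 Pa.

146 MPa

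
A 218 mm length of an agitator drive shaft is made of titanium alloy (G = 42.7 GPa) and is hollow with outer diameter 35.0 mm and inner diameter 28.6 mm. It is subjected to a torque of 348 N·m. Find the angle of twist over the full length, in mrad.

J = π(d_o⁴ − d_i⁴)/32 = π(0.0350⁴ − 0.0286⁴)/32 = 8.164×10^-8 m⁴.
θ = T·L/(G·J) = 348.0 × 0.218 / (42.7×10⁹ × 8.164×10^-8) = 0.02176 rad.

21.8 mrad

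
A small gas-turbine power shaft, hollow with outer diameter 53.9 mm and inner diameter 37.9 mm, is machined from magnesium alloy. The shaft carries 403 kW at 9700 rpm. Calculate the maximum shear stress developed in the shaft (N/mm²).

17.1 N/mm²

ω = 2π·9700/60 = 1016 rad/s, so T = P/ω = 403×10³ / 1016 = 396.7 N·m.
J = π(d_o⁴ − d_i⁴)/32 = π(0.0539⁴ − 0.0379⁴)/32 = 6.261×10^-7 m⁴.
τ_max = T·r/J = 396.7 × 0.0269 / 6.261×10^-7 = 1.708×10^7 Pa.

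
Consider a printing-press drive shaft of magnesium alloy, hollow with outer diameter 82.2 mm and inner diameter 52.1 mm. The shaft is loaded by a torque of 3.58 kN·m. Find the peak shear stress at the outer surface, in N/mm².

39.1 N/mm²

J = π(d_o⁴ − d_i⁴)/32 = π(0.0822⁴ − 0.0521⁴)/32 = 3.759×10^-6 m⁴.
τ_max = T·r/J = 3580 × 0.0411 / 3.759×10^-6 = 3.914×10^7 Pa.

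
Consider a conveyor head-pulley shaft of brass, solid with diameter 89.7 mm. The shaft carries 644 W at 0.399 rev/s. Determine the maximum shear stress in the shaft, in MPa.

1.81 MPa

ω = 2π·0.399 = 2.507 rad/s, so T = P/ω = 644 / 2.507 = 256.9 N·m.
J = πd⁴/32 = π(0.0897)⁴/32 = 6.356×10^-6 m⁴.
τ_max = T·r/J = 256.9 × 0.0449 / 6.356×10^-6 = 1.813×10^6 Pa.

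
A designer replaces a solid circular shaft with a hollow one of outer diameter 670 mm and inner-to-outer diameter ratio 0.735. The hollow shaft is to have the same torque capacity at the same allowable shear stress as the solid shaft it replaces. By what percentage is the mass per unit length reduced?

Equal τ_max and T ⇒ the solid shaft needs d_s³ = d_o³(1−k⁴), so d_s = 670·(1−0.735⁴)^(1/3) = 597.2 mm.
Area ratio A_h/A_s = d_o²(1−k²)/d_s² = (1−k²)/(1−k⁴)^(2/3) = 0.5787.
Mass saving = 1 − 0.5787 = 42.1 %.

42.1 %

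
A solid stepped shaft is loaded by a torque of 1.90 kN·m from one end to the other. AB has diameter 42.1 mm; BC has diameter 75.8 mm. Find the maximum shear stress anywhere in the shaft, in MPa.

130 MPa

Under the same torque, τ_max = 16T/(πd³) is largest where d is smallest — segment AB (d = 42.1 mm).
τ_max = 16·1900/(π·(0.0421)³) = 1.297×10^8 Pa.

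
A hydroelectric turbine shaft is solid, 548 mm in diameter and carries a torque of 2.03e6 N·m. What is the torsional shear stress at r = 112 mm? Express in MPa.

J = πd⁴/32 = π(0.548)⁴/32 = 8.854×10^-3 m⁴.
Shear stress varies linearly with radius: τ = T·r/J = 2.030e6 × 0.112 / 8.854×10^-3 = 2.568×10^7 Pa.

25.7 MPa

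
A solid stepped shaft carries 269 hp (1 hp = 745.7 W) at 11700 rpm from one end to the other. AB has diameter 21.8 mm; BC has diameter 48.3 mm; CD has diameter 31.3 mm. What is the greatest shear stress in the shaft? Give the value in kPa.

80500 kPa

ω = 2π·11700/60 = 1225 rad/s, so T = P/ω = 269×745.7 / 1225 = 163.7 N·m.
Under the same torque, τ_max = 16T/(πd³) is largest where d is smallest — segment AB (d = 21.8 mm).
τ_max = 16·163.7/(π·(0.0218)³) = 8.048×10^7 Pa.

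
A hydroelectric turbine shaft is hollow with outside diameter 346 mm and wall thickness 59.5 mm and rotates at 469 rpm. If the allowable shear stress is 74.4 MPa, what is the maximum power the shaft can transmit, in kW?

J = π(d_o⁴ − d_i⁴)/32 = π(0.346⁴ − 0.227⁴)/32 = 1.146×10^-3 m⁴.
T_max = τ_allow·J/r = 7.44×10^7 × 1.146×10^-3 / 0.173 = 493000 N·m.
ω = 2π·469/60 = 49.11 rad/s, so P_max = T_max·ω = 2.421×10^7 W.

24200 kW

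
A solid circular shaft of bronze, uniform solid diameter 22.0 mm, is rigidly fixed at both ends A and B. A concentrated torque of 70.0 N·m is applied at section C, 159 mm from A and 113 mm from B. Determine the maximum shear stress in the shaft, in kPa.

19600 kPa

With uniform GJ and both ends fixed, compatibility θ_AC = θ_CB gives T_A·a = T_B·b, together with T_A + T_B = T₀.
T_A = T₀·b/(a+b) = 70.00·113/272.0 = 29.08 N·m; T_B = 40.92 N·m.
τ in each portion: τ_AC = 1.39×10^7 Pa, τ_CB = 1.96×10^7 Pa; maximum is in CB.
τ_max = T_CB·r/J = 40.92·0.0110/2.30×10^-8 = 1.957×10^7 Pa.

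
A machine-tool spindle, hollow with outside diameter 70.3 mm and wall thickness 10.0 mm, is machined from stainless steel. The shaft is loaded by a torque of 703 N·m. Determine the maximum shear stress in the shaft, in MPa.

J = π(d_o⁴ − d_i⁴)/32 = π(0.0703⁴ − 0.0503⁴)/32 = 1.769×10^-6 m⁴.
τ_max = T·r/J = 703.0 × 0.0352 / 1.769×10^-6 = 1.397×10^7 Pa.

14.0 MPa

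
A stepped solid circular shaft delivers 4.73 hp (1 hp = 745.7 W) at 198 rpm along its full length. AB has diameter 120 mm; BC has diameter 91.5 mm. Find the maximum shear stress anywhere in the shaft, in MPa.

1.13 MPa

ω = 2π·198/60 = 20.73 rad/s, so T = P/ω = 4.73×745.7 / 20.73 = 170.1 N·m.
Under the same torque, τ_max = 16T/(πd³) is largest where d is smallest — segment BC (d = 91.5 mm).
τ_max = 16·170.1/(π·(0.0915)³) = 1.131×10^6 Pa.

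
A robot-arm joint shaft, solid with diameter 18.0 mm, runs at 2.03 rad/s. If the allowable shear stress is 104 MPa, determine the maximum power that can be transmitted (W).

242 W

J = πd⁴/32 = π(0.0180)⁴/32 = 1.031×10^-8 m⁴.
T_max = τ_allow·J/r = 1.04×10^8 × 1.031×10^-8 / 0.00900 = 119.1 N·m.
ω = 2.03 rad/s, so P_max = T_max·ω = 241.8 W.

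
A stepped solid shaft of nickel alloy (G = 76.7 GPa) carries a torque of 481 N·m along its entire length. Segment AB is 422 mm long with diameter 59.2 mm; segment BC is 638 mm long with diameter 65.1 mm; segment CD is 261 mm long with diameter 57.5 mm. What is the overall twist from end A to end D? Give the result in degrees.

0.343°

J_AB = π(0.0592)⁴/32 = 1.21×10^-6 m⁴; J_BC = π(0.0651)⁴/32 = 1.76×10^-6 m⁴; J_CD = π(0.0575)⁴/32 = 1.07×10^-6 m⁴.
θ = (T/G)·Σ L_i/J_i = (481.0/76.7×10⁹)·(0.422/1.21×10^-6 + 0.638/1.76×10^-6 + 0.261/1.07×10^-6) = 5.989×10^-3 rad.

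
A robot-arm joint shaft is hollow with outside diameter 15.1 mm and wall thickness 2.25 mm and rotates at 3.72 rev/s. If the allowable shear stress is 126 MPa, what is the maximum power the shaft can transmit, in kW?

J = π(d_o⁴ − d_i⁴)/32 = π(0.0151⁴ − 0.0106⁴)/32 = 3.865×10^-9 m⁴.
T_max = τ_allow·J/r = 1.26×10^8 × 3.865×10^-9 / 0.00755 = 64.49 N·m.
ω = 2π·3.72 = 23.37 rad/s, so P_max = T_max·ω = 1507 W.

1.51 kW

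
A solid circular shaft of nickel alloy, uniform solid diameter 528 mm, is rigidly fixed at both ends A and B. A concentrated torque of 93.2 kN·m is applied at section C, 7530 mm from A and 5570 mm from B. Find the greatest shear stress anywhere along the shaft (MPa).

With uniform GJ and both ends fixed, compatibility θ_AC = θ_CB gives T_A·a = T_B·b, together with T_A + T_B = T₀.
T_A = T₀·b/(a+b) = 93200·5570/13100 = 39630 N·m; T_B = 53570 N·m.
τ in each portion: τ_AC = 1.37×10^6 Pa, τ_CB = 1.85×10^6 Pa; maximum is in CB.
τ_max = T_CB·r/J = 53570·0.264/7.63×10^-3 = 1.854×10^6 Pa.

1.85 MPa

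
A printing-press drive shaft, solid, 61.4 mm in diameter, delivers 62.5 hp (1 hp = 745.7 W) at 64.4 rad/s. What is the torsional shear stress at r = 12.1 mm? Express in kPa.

6280 kPa

ω = 64.4 rad/s, so T = P/ω = 62.5×745.7 / 64.40 = 723.7 N·m.
J = πd⁴/32 = π(0.0614)⁴/32 = 1.395×10^-6 m⁴.
Shear stress varies linearly with radius: τ = T·r/J = 723.7 × 0.0121 / 1.395×10^-6 = 6.276×10^6 Pa.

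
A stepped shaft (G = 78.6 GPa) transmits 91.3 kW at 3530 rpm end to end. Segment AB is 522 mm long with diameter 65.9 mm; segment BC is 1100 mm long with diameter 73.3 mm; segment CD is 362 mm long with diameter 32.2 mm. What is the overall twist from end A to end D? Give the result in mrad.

ω = 2π·3530/60 = 369.7 rad/s, so T = P/ω = 91.3×10³ / 369.7 = 247.0 N·m.
J_AB = π(0.0659)⁴/32 = 1.85×10^-6 m⁴; J_BC = π(0.0733)⁴/32 = 2.83×10^-6 m⁴; J_CD = π(0.0322)⁴/32 = 1.06×10^-7 m⁴.
θ = (T/G)·Σ L_i/J_i = (247.0/78.6×10⁹)·(0.522/1.85×10^-6 + 1.10/2.83×10^-6 + 0.362/1.06×10^-7) = 0.01288 rad.

12.9 mrad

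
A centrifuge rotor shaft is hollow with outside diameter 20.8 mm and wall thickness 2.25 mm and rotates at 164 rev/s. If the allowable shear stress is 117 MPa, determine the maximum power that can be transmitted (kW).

133 kW

J = π(d_o⁴ − d_i⁴)/32 = π(0.0208⁴ − 0.0163⁴)/32 = 1.145×10^-8 m⁴.
T_max = τ_allow·J/r = 1.17×10^8 × 1.145×10^-8 / 0.0104 = 128.8 N·m.
ω = 2π·164 = 1030 rad/s, so P_max = T_max·ω = 1.327×10^5 W.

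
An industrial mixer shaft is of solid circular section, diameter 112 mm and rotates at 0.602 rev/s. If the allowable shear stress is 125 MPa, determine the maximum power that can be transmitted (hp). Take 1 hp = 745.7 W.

175 hp

J = πd⁴/32 = π(0.112)⁴/32 = 1.545×10^-5 m⁴.
T_max = τ_allow·J/r = 1.25×10^8 × 1.545×10^-5 / 0.0560 = 34480 N·m.
ω = 2π·0.602 = 3.782 rad/s, so P_max = T_max·ω = 1.304×10^5 W.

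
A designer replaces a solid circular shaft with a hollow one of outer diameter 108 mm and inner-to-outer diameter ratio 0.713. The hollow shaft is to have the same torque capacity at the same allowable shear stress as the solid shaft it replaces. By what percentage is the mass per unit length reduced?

40.0 %

Equal τ_max and T ⇒ the solid shaft needs d_s³ = d_o³(1−k⁴), so d_s = 108·(1−0.713⁴)^(1/3) = 97.76 mm.
Area ratio A_h/A_s = d_o²(1−k²)/d_s² = (1−k²)/(1−k⁴)^(2/3) = 0.6001.
Mass saving = 1 − 0.6001 = 40.0 %.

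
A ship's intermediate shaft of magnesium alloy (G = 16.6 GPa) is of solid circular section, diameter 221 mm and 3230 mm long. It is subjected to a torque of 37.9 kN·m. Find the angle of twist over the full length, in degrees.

1.80°

J = πd⁴/32 = π(0.221)⁴/32 = 2.342×10^-4 m⁴.
θ = T·L/(G·J) = 37900 × 3.23 / (16.6×10⁹ × 2.342×10^-4) = 0.03149 rad.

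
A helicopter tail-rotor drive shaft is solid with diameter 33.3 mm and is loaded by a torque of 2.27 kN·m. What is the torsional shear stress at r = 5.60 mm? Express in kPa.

105000 kPa

J = πd⁴/32 = π(0.0333)⁴/32 = 1.207×10^-7 m⁴.
Shear stress varies linearly with radius: τ = T·r/J = 2270 × 0.00560 / 1.207×10^-7 = 1.053×10^8 Pa.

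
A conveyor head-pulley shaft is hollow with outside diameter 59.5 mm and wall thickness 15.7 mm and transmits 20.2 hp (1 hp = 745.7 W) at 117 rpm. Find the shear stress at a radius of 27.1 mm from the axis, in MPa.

ω = 2π·117/60 = 12.25 rad/s, so T = P/ω = 20.2×745.7 / 12.25 = 1229 N·m.
J = π(d_o⁴ − d_i⁴)/32 = π(0.0595⁴ − 0.0281⁴)/32 = 1.169×10^-6 m⁴.
Shear stress varies linearly with radius: τ = T·r/J = 1229 × 0.0271 / 1.169×10^-6 = 2.849×10^7 Pa.

28.5 MPa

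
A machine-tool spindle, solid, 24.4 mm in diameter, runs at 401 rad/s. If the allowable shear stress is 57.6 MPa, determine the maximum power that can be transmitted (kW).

J = πd⁴/32 = π(0.0244)⁴/32 = 3.480×10^-8 m⁴.
T_max = τ_allow·J/r = 5.76×10^7 × 3.480×10^-8 / 0.0122 = 164.3 N·m.
ω = 401 rad/s, so P_max = T_max·ω = 6.588×10^4 W.

65.9 kW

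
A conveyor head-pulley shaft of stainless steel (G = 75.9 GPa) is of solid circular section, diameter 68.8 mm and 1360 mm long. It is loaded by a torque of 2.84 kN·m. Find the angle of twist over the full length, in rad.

0.0231 rad

J = πd⁴/32 = π(0.0688)⁴/32 = 2.200×10^-6 m⁴.
θ = T·L/(G·J) = 2840 × 1.36 / (75.9×10⁹ × 2.200×10^-6) = 0.02313 rad.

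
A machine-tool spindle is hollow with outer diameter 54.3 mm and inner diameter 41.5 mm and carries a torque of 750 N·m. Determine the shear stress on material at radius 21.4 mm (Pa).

J = π(d_o⁴ − d_i⁴)/32 = π(0.0543⁴ − 0.0415⁴)/32 = 5.623×10^-7 m⁴.
Shear stress varies linearly with radius: τ = T·r/J = 750.0 × 0.0214 / 5.623×10^-7 = 2.854×10^7 Pa.

2.85e7 Pa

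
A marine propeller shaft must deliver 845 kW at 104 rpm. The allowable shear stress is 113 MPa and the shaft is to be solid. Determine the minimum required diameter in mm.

152 mm

ω = 2π·104/60 = 10.89 rad/s, so T = P/ω = 845×10³ / 10.89 = 77590 N·m.
For a solid shaft τ_max = 16T/(πd³), so d = (16T/(π τ_allow))^(1/3) = (16·77590/(π·1.13×10^8))^(1/3) = 0.1518 m.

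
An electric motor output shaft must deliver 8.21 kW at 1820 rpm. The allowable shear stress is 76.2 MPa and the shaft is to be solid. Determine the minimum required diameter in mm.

14.2 mm

ω = 2π·1820/60 = 190.6 rad/s, so T = P/ω = 8.21×10³ / 190.6 = 43.08 N·m.
For a solid shaft τ_max = 16T/(πd³), so d = (16T/(π τ_allow))^(1/3) = (16·43.08/(π·7.62×10^7))^(1/3) = 0.01423 m.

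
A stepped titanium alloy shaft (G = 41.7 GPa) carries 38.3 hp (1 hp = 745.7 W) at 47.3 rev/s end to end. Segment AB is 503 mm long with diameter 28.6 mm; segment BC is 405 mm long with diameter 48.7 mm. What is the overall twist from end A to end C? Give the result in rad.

ω = 2π·47.3 = 297.2 rad/s, so T = P/ω = 38.3×745.7 / 297.2 = 96.10 N·m.
J_AB = π(0.0286)⁴/32 = 6.57×10^-8 m⁴; J_BC = π(0.0487)⁴/32 = 5.52×10^-7 m⁴.
θ = (T/G)·Σ L_i/J_i = (96.10/41.7×10⁹)·(0.503/6.57×10^-8 + 0.405/5.52×10^-7) = 0.01934 rad.

0.0193 rad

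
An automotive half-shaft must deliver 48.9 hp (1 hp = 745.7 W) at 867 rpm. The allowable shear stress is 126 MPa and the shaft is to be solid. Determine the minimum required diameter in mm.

25.3 mm

ω = 2π·867/60 = 90.79 rad/s, so T = P/ω = 48.9×745.7 / 90.79 = 401.6 N·m.
For a solid shaft τ_max = 16T/(πd³), so d = (16T/(π τ_allow))^(1/3) = (16·401.6/(π·1.26×10^8))^(1/3) = 0.02532 m.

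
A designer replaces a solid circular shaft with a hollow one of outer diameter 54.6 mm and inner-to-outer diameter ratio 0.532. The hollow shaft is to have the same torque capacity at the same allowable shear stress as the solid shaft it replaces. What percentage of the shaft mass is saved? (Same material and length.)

24.2 %

Equal τ_max and T ⇒ the solid shaft needs d_s³ = d_o³(1−k⁴), so d_s = 54.6·(1−0.532⁴)^(1/3) = 53.10 mm.
Area ratio A_h/A_s = d_o²(1−k²)/d_s² = (1−k²)/(1−k⁴)^(2/3) = 0.7580.
Mass saving = 1 − 0.7580 = 24.2 %.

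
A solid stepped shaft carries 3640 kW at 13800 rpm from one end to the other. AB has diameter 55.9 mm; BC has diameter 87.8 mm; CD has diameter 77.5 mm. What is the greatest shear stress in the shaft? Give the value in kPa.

ω = 2π·13800/60 = 1445 rad/s, so T = P/ω = 3640×10³ / 1445 = 2519 N·m.
Under the same torque, τ_max = 16T/(πd³) is largest where d is smallest — segment AB (d = 55.9 mm).
τ_max = 16·2519/(π·(0.0559)³) = 7.344×10^7 Pa.

73400 kPa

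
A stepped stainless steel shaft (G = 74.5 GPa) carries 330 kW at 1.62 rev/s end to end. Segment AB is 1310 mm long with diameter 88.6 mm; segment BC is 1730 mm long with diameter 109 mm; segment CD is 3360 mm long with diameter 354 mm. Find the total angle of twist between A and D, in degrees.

ω = 2π·1.62 = 10.18 rad/s, so T = P/ω = 330×10³ / 10.18 = 32420 N·m.
J_AB = π(0.0886)⁴/32 = 6.05×10^-6 m⁴; J_BC = π(0.109)⁴/32 = 1.39×10^-5 m⁴; J_CD = π(0.354)⁴/32 = 1.54×10^-3 m⁴.
θ = (T/G)·Σ L_i/J_i = (32420/74.5×10⁹)·(1.31/6.05×10^-6 + 1.73/1.39×10^-5 + 3.36/1.54×10^-3) = 0.1495 rad.

8.57°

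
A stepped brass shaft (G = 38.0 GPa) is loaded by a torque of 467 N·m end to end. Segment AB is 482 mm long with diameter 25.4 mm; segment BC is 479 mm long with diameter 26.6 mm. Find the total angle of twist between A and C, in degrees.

J_AB = π(0.0254)⁴/32 = 4.09×10^-8 m⁴; J_BC = π(0.0266)⁴/32 = 4.92×10^-8 m⁴.
θ = (T/G)·Σ L_i/J_i = (467.0/38.0×10⁹)·(0.482/4.09×10^-8 + 0.479/4.92×10^-8) = 0.2647 rad.

15.2°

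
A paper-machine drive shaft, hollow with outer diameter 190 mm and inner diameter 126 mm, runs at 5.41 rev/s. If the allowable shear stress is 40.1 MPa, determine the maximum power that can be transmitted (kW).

J = π(d_o⁴ − d_i⁴)/32 = π(0.190⁴ − 0.126⁴)/32 = 1.032×10^-4 m⁴.
T_max = τ_allow·J/r = 4.01×10^7 × 1.032×10^-4 / 0.0950 = 43560 N·m.
ω = 2π·5.41 = 33.99 rad/s, so P_max = T_max·ω = 1.481×10^6 W.

1480 kW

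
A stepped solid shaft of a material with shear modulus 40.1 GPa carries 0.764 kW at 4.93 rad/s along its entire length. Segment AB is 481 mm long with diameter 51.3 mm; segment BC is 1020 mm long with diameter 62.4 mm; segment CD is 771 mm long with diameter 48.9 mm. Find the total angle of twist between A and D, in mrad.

ω = 4.93 rad/s, so T = P/ω = 0.764×10³ / 4.930 = 155.0 N·m.
J_AB = π(0.0513)⁴/32 = 6.80×10^-7 m⁴; J_BC = π(0.0624)⁴/32 = 1.49×10^-6 m⁴; J_CD = π(0.0489)⁴/32 = 5.61×10^-7 m⁴.
θ = (T/G)·Σ L_i/J_i = (155.0/40.1×10⁹)·(0.481/6.80×10^-7 + 1.02/1.49×10^-6 + 0.771/5.61×10^-7) = 0.01069 rad.

10.7 mrad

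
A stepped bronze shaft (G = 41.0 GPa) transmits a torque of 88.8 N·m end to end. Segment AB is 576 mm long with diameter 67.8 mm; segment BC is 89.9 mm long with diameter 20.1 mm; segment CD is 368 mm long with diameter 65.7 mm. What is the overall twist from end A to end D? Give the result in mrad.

13.2 mrad

J_AB = π(0.0678)⁴/32 = 2.07×10^-6 m⁴; J_BC = π(0.0201)⁴/32 = 1.60×10^-8 m⁴; J_CD = π(0.0657)⁴/32 = 1.83×10^-6 m⁴.
θ = (T/G)·Σ L_i/J_i = (88.80/41.0×10⁹)·(0.576/2.07×10^-6 + 0.0899/1.60×10^-8 + 0.368/1.83×10^-6) = 0.01319 rad.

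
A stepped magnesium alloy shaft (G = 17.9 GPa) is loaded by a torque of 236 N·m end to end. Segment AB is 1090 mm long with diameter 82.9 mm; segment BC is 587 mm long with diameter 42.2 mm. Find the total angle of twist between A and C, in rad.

0.0280 rad

J_AB = π(0.0829)⁴/32 = 4.64×10^-6 m⁴; J_BC = π(0.0422)⁴/32 = 3.11×10^-7 m⁴.
θ = (T/G)·Σ L_i/J_i = (236.0/17.9×10⁹)·(1.09/4.64×10^-6 + 0.587/3.11×10^-7) = 0.02796 rad.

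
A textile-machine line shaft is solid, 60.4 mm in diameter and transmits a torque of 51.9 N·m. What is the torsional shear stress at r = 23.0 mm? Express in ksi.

J = πd⁴/32 = π(0.0604)⁴/32 = 1.307×10^-6 m⁴.
Shear stress varies linearly with radius: τ = T·r/J = 51.90 × 0.0230 / 1.307×10^-6 = 9.136×10^5 Pa.

0.133 ksi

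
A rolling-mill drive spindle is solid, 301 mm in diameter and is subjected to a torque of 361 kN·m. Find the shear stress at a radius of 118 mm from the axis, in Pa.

5.29e7 Pa

J = πd⁴/32 = π(0.301)⁴/32 = 8.059×10^-4 m⁴.
Shear stress varies linearly with radius: τ = T·r/J = 361000 × 0.118 / 8.059×10^-4 = 5.286×10^7 Pa.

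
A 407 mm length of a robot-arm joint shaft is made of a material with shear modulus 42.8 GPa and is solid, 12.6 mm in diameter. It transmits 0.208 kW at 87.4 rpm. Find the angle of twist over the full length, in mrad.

87.3 mrad

ω = 2π·87.4/60 = 9.153 rad/s, so T = P/ω = 0.208×10³ / 9.153 = 22.73 N·m.
J = πd⁴/32 = π(0.0126)⁴/32 = 2.474×10^-9 m⁴.
θ = T·L/(G·J) = 22.73 × 0.407 / (42.8×10⁹ × 2.474×10^-9) = 0.08734 rad.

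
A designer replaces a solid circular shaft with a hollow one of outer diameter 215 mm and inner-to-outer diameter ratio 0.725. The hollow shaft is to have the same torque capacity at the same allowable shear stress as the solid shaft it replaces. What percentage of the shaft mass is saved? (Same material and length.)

Equal τ_max and T ⇒ the solid shaft needs d_s³ = d_o³(1−k⁴), so d_s = 215·(1−0.725⁴)^(1/3) = 193.0 mm.
Area ratio A_h/A_s = d_o²(1−k²)/d_s² = (1−k²)/(1−k⁴)^(2/3) = 0.5885.
Mass saving = 1 − 0.5885 = 41.2 %.

41.2 %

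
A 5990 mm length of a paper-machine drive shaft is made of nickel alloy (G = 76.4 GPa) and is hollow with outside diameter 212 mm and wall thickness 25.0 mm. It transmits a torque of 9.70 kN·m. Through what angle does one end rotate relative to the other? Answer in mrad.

5.82 mrad

J = π(d_o⁴ − d_i⁴)/32 = π(0.212⁴ − 0.162⁴)/32 = 1.307×10^-4 m⁴.
θ = T·L/(G·J) = 9700 × 5.99 / (76.4×10⁹ × 1.307×10^-4) = 5.819×10^-3 rad.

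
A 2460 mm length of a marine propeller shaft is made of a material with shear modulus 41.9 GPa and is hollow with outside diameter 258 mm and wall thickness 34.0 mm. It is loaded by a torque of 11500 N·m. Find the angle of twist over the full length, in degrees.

J = π(d_o⁴ − d_i⁴)/32 = π(0.258⁴ − 0.190⁴)/32 = 3.070×10^-4 m⁴.
θ = T·L/(G·J) = 11500 × 2.46 / (41.9×10⁹ × 3.070×10^-4) = 2.199×10^-3 rad.

0.126°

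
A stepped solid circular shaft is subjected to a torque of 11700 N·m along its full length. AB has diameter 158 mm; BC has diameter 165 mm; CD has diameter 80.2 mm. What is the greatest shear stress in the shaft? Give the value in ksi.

16.8 ksi

Under the same torque, τ_max = 16T/(πd³) is largest where d is smallest — segment CD (d = 80.2 mm).
τ_max = 16·11700/(π·(0.0802)³) = 1.155×10^8 Pa.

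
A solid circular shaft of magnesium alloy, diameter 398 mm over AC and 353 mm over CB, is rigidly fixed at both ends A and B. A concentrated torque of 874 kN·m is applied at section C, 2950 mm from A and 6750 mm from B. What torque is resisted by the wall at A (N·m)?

Compatibility: T_A·a/J_AC = T_B·b/J_CB with T_A + T_B = T₀.
J_AC = 2.46×10^-3 m⁴, J_CB = 1.52×10^-3 m⁴, so T_A = T₀·(J_AC/a)/((J_AC/a)+(J_CB/b)) = 687900 N·m, T_B = 186100 N·m.

688000 N·m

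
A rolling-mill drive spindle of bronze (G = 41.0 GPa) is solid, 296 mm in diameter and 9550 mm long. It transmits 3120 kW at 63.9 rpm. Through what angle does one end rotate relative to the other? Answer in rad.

0.144 rad

ω = 2π·63.9/60 = 6.692 rad/s, so T = P/ω = 3120×10³ / 6.692 = 466300 N·m.
J = πd⁴/32 = π(0.296)⁴/32 = 7.536×10^-4 m⁴.
θ = T·L/(G·J) = 466300 × 9.55 / (41.0×10⁹ × 7.536×10^-4) = 0.1441 rad.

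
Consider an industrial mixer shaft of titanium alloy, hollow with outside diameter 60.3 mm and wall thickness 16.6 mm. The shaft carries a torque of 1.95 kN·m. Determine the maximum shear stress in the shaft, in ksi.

6.85 ksi

J = π(d_o⁴ − d_i⁴)/32 = π(0.0603⁴ − 0.0271⁴)/32 = 1.245×10^-6 m⁴.
τ_max = T·r/J = 1950 × 0.0301 / 1.245×10^-6 = 4.722×10^7 Pa.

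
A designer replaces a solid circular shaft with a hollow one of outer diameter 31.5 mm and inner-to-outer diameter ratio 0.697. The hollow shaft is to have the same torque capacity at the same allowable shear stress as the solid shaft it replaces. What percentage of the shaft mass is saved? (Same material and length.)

38.5 %

Equal τ_max and T ⇒ the solid shaft needs d_s³ = d_o³(1−k⁴), so d_s = 31.5·(1−0.697⁴)^(1/3) = 28.80 mm.
Area ratio A_h/A_s = d_o²(1−k²)/d_s² = (1−k²)/(1−k⁴)^(2/3) = 0.6153.
Mass saving = 1 − 0.6153 = 38.5 %.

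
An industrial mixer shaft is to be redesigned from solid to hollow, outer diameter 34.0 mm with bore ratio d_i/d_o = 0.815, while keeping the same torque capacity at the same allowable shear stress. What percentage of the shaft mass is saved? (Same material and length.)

Equal τ_max and T ⇒ the solid shaft needs d_s³ = d_o³(1−k⁴), so d_s = 34.0·(1−0.815⁴)^(1/3) = 28.00 mm.
Area ratio A_h/A_s = d_o²(1−k²)/d_s² = (1−k²)/(1−k⁴)^(2/3) = 0.4949.
Mass saving = 1 − 0.4949 = 50.5 %.

50.5 %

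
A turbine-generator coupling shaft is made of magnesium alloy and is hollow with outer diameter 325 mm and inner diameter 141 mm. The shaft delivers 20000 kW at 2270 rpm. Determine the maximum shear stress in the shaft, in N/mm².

ω = 2π·2270/60 = 237.7 rad/s, so T = P/ω = 20000×10³ / 237.7 = 84130 N·m.
J = π(d_o⁴ − d_i⁴)/32 = π(0.325⁴ − 0.141⁴)/32 = 1.056×10^-3 m⁴.
τ_max = T·r/J = 84130 × 0.163 / 1.056×10^-3 = 1.294×10^7 Pa.

12.9 N/mm²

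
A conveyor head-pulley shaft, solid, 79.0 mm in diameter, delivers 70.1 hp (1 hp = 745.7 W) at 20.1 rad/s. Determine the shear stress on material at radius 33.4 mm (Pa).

ω = 20.1 rad/s, so T = P/ω = 70.1×745.7 / 20.10 = 2601 N·m.
J = πd⁴/32 = π(0.0790)⁴/32 = 3.824×10^-6 m⁴.
Shear stress varies linearly with radius: τ = T·r/J = 2601 × 0.0334 / 3.824×10^-6 = 2.272×10^7 Pa.

2.27e7 Pa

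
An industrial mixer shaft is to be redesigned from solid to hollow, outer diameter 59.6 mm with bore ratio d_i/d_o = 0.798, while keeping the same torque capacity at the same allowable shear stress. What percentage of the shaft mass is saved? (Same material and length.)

48.6 %

Equal τ_max and T ⇒ the solid shaft needs d_s³ = d_o³(1−k⁴), so d_s = 59.6·(1−0.798⁴)^(1/3) = 50.11 mm.
Area ratio A_h/A_s = d_o²(1−k²)/d_s² = (1−k²)/(1−k⁴)^(2/3) = 0.5137.
Mass saving = 1 − 0.5137 = 48.6 %.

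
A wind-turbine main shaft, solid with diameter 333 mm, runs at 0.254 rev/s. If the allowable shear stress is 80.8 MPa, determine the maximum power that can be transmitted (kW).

935 kW

J = πd⁴/32 = π(0.333)⁴/32 = 1.207×10^-3 m⁴.
T_max = τ_allow·J/r = 8.08×10^7 × 1.207×10^-3 / 0.167 = 585800 N·m.
ω = 2π·0.254 = 1.596 rad/s, so P_max = T_max·ω = 9.349×10^5 W.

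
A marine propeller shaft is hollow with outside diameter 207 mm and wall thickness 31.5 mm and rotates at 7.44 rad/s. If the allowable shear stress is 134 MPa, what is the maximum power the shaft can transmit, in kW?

1330 kW

J = π(d_o⁴ − d_i⁴)/32 = π(0.207⁴ − 0.144⁴)/32 = 1.380×10^-4 m⁴.
T_max = τ_allow·J/r = 1.34×10^8 × 1.380×10^-4 / 0.103 = 178700 N·m.
ω = 7.44 rad/s, so P_max = T_max·ω = 1.330×10^6 W.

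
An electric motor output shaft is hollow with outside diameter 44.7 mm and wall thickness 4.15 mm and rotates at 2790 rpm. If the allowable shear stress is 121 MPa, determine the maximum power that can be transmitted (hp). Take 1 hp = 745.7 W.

466 hp

J = π(d_o⁴ − d_i⁴)/32 = π(0.0447⁴ − 0.0364⁴)/32 = 2.196×10^-7 m⁴.
T_max = τ_allow·J/r = 1.21×10^8 × 2.196×10^-7 / 0.0224 = 1189 N·m.
ω = 2π·2790/60 = 292.2 rad/s, so P_max = T_max·ω = 3.474×10^5 W.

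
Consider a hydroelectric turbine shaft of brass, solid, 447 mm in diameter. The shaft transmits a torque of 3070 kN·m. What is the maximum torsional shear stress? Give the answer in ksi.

25.4 ksi

J = πd⁴/32 = π(0.447)⁴/32 = 3.919×10^-3 m⁴.
τ_max = T·r/J = 3.070e6 × 0.224 / 3.919×10^-3 = 1.751×10^8 Pa.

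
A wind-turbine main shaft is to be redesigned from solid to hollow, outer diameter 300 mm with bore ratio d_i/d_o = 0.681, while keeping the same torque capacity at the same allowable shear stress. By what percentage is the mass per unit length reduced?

37.0 %

Equal τ_max and T ⇒ the solid shaft needs d_s³ = d_o³(1−k⁴), so d_s = 300·(1−0.681⁴)^(1/3) = 276.7 mm.
Area ratio A_h/A_s = d_o²(1−k²)/d_s² = (1−k²)/(1−k⁴)^(2/3) = 0.6302.
Mass saving = 1 − 0.6302 = 37.0 %.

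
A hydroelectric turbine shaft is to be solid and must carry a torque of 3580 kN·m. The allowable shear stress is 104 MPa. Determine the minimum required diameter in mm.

560 mm

For a solid shaft τ_max = 16T/(πd³), so d = (16T/(π τ_allow))^(1/3) = (16·3.580e6/(π·1.04×10^8))^(1/3) = 0.5597 m.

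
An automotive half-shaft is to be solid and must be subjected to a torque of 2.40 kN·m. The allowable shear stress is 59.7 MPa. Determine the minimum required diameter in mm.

For a solid shaft τ_max = 16T/(πd³), so d = (16T/(π τ_allow))^(1/3) = (16·2400/(π·5.97×10^7))^(1/3) = 0.05894 m.

58.9 mm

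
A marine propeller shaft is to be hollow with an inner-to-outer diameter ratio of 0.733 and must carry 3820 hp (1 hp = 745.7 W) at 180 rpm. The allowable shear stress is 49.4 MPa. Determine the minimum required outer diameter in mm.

280 mm

ω = 2π·180/60 = 18.85 rad/s, so T = P/ω = 3820×745.7 / 18.85 = 151100 N·m.
For a hollow shaft with d_i/d_o = 0.733: τ_max = 16T/(π d_o³ (1−k⁴)), so d_o = [16T/(π τ_allow (1−k⁴))]^(1/3) = [16·151100/(π·4.94×10^7·0.7113)]^(1/3) = 0.2798 m.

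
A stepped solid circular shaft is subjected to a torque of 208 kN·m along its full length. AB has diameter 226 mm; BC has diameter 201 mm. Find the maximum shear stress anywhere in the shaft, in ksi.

Under the same torque, τ_max = 16T/(πd³) is largest where d is smallest — segment BC (d = 201 mm).
τ_max = 16·208000/(π·(0.201)³) = 1.305×10^8 Pa.

18.9 ksi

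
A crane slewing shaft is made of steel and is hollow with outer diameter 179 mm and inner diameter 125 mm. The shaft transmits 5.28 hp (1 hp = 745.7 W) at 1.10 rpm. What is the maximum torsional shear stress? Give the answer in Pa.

3.98e7 Pa

ω = 2π·1.10/60 = 0.1152 rad/s, so T = P/ω = 5.28×745.7 / 0.1152 = 34180 N·m.
J = π(d_o⁴ − d_i⁴)/32 = π(0.179⁴ − 0.125⁴)/32 = 7.682×10^-5 m⁴.
τ_max = T·r/J = 34180 × 0.0895 / 7.682×10^-5 = 3.982×10^7 Pa.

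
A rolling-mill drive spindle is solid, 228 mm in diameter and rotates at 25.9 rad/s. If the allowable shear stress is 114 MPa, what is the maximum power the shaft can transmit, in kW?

J = πd⁴/32 = π(0.228)⁴/32 = 2.653×10^-4 m⁴.
T_max = τ_allow·J/r = 1.14×10^8 × 2.653×10^-4 / 0.114 = 265300 N·m.
ω = 25.9 rad/s, so P_max = T_max·ω = 6.871×10^6 W.

6870 kW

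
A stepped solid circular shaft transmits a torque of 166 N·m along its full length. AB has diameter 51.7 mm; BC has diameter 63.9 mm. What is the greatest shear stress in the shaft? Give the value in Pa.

Under the same torque, τ_max = 16T/(πd³) is largest where d is smallest — segment AB (d = 51.7 mm).
τ_max = 16·166.0/(π·(0.0517)³) = 6.118×10^6 Pa.

6.12e6 Pa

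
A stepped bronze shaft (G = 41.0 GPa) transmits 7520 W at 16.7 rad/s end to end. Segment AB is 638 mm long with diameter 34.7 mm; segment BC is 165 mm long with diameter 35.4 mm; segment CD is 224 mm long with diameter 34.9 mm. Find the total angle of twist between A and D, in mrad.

77.9 mrad

ω = 16.7 rad/s, so T = P/ω = 7520 / 16.70 = 450.3 N·m.
J_AB = π(0.0347)⁴/32 = 1.42×10^-7 m⁴; J_BC = π(0.0354)⁴/32 = 1.54×10^-7 m⁴; J_CD = π(0.0349)⁴/32 = 1.46×10^-7 m⁴.
θ = (T/G)·Σ L_i/J_i = (450.3/41.0×10⁹)·(0.638/1.42×10^-7 + 0.165/1.54×10^-7 + 0.224/1.46×10^-7) = 0.07787 rad.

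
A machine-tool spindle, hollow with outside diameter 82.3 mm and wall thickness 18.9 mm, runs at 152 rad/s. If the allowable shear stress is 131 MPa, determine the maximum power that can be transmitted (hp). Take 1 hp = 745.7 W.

J = π(d_o⁴ − d_i⁴)/32 = π(0.0823⁴ − 0.0445⁴)/32 = 4.119×10^-6 m⁴.
T_max = τ_allow·J/r = 1.31×10^8 × 4.119×10^-6 / 0.0411 = 13110 N·m.
ω = 152 rad/s, so P_max = T_max·ω = 1.993×10^6 W.

2670 hp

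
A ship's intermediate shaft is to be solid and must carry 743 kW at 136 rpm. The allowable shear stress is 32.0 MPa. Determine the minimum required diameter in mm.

ω = 2π·136/60 = 14.24 rad/s, so T = P/ω = 743×10³ / 14.24 = 52170 N·m.
For a solid shaft τ_max = 16T/(πd³), so d = (16T/(π τ_allow))^(1/3) = (16·52170/(π·3.20×10^7))^(1/3) = 0.2025 m.

202 mm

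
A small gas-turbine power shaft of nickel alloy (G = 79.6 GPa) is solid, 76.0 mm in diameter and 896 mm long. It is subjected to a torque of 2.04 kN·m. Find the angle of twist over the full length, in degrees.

J = πd⁴/32 = π(0.0760)⁴/32 = 3.275×10^-6 m⁴.
θ = T·L/(G·J) = 2040 × 0.896 / (79.6×10⁹ × 3.275×10^-6) = 7.011×10^-3 rad.

0.402°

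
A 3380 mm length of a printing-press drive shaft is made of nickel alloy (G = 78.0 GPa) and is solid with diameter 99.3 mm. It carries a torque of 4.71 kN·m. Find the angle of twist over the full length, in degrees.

1.23°

J = πd⁴/32 = π(0.0993)⁴/32 = 9.545×10^-6 m⁴.
θ = T·L/(G·J) = 4710 × 3.38 / (78.0×10⁹ × 9.545×10^-6) = 0.02138 rad.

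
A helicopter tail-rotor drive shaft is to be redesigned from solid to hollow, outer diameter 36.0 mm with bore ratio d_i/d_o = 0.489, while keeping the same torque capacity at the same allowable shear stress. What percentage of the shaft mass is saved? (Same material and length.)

20.9 %

Equal τ_max and T ⇒ the solid shaft needs d_s³ = d_o³(1−k⁴), so d_s = 36.0·(1−0.489⁴)^(1/3) = 35.30 mm.
Area ratio A_h/A_s = d_o²(1−k²)/d_s² = (1−k²)/(1−k⁴)^(2/3) = 0.7913.
Mass saving = 1 − 0.7913 = 20.9 %.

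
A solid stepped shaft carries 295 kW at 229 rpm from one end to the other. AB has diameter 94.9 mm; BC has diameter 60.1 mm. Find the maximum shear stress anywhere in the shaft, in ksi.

41.9 ksi

ω = 2π·229/60 = 23.98 rad/s, so T = P/ω = 295×10³ / 23.98 = 12300 N·m.
Under the same torque, τ_max = 16T/(πd³) is largest where d is smallest — segment BC (d = 60.1 mm).
τ_max = 16·12300/(π·(0.0601)³) = 2.886×10^8 Pa.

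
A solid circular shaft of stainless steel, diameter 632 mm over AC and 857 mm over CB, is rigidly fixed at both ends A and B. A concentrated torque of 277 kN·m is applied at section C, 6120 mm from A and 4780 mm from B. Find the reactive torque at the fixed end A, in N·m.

Compatibility: T_A·a/J_AC = T_B·b/J_CB with T_A + T_B = T₀.
J_AC = 0.0157 m⁴, J_CB = 0.0530 m⁴, so T_A = T₀·(J_AC/a)/((J_AC/a)+(J_CB/b)) = 51980 N·m, T_B = 225000 N·m.

52000 N·m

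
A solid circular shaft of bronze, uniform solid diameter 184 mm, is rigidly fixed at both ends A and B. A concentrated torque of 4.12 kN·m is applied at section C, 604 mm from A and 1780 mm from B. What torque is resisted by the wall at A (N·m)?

With uniform GJ and both ends fixed, compatibility θ_AC = θ_CB gives T_A·a = T_B·b, together with T_A + T_B = T₀.
T_A = T₀·b/(a+b) = 4120·1780/2384 = 3076 N·m; T_B = 1044 N·m.

3080 N·m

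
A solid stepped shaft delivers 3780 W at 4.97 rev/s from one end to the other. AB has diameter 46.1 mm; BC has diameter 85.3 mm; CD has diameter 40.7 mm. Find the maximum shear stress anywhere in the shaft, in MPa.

9.14 MPa

ω = 2π·4.97 = 31.23 rad/s, so T = P/ω = 3780 / 31.23 = 121.0 N·m.
Under the same torque, τ_max = 16T/(πd³) is largest where d is smallest — segment CD (d = 40.7 mm).
τ_max = 16·121.0/(π·(0.0407)³) = 9.144×10^6 Pa.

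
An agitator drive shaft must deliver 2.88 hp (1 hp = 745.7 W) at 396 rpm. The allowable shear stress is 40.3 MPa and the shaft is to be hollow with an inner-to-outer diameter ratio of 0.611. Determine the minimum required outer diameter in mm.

ω = 2π·396/60 = 41.47 rad/s, so T = P/ω = 2.88×745.7 / 41.47 = 51.79 N·m.
For a hollow shaft with d_i/d_o = 0.611: τ_max = 16T/(π d_o³ (1−k⁴)), so d_o = [16T/(π τ_allow (1−k⁴))]^(1/3) = [16·51.79/(π·4.03×10^7·0.8606)]^(1/3) = 0.01966 m.

19.7 mm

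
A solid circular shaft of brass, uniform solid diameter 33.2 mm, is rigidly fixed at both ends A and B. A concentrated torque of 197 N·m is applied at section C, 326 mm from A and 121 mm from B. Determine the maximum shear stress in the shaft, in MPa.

With uniform GJ and both ends fixed, compatibility θ_AC = θ_CB gives T_A·a = T_B·b, together with T_A + T_B = T₀.
T_A = T₀·b/(a+b) = 197.0·121/447.0 = 53.33 N·m; T_B = 143.7 N·m.
τ in each portion: τ_AC = 7.42×10^6 Pa, τ_CB = 2.00×10^7 Pa; maximum is in CB.
τ_max = T_CB·r/J = 143.7·0.0166/1.19×10^-7 = 2.000×10^7 Pa.

20.0 MPa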